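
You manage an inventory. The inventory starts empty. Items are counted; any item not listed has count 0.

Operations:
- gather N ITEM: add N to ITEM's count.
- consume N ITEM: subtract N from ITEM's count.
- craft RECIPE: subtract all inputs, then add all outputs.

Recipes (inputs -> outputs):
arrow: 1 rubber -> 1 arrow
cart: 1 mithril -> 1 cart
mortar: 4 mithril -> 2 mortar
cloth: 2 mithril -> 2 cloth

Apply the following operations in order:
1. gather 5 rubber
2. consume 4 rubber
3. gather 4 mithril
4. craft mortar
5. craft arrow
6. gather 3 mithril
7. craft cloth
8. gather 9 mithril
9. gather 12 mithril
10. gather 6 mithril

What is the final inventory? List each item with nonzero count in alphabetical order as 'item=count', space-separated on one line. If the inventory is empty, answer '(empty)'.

After 1 (gather 5 rubber): rubber=5
After 2 (consume 4 rubber): rubber=1
After 3 (gather 4 mithril): mithril=4 rubber=1
After 4 (craft mortar): mortar=2 rubber=1
After 5 (craft arrow): arrow=1 mortar=2
After 6 (gather 3 mithril): arrow=1 mithril=3 mortar=2
After 7 (craft cloth): arrow=1 cloth=2 mithril=1 mortar=2
After 8 (gather 9 mithril): arrow=1 cloth=2 mithril=10 mortar=2
After 9 (gather 12 mithril): arrow=1 cloth=2 mithril=22 mortar=2
After 10 (gather 6 mithril): arrow=1 cloth=2 mithril=28 mortar=2

Answer: arrow=1 cloth=2 mithril=28 mortar=2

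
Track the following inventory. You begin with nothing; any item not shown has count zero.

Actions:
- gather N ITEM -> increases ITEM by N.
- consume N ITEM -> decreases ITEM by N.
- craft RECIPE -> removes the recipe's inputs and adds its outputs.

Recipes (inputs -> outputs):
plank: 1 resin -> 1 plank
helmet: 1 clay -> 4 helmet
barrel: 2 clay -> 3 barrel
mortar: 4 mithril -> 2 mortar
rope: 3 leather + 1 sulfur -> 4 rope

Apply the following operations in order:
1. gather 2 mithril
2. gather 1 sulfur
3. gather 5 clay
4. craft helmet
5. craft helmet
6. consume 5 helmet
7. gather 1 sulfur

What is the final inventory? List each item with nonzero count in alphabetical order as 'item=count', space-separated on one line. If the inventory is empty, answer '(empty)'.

After 1 (gather 2 mithril): mithril=2
After 2 (gather 1 sulfur): mithril=2 sulfur=1
After 3 (gather 5 clay): clay=5 mithril=2 sulfur=1
After 4 (craft helmet): clay=4 helmet=4 mithril=2 sulfur=1
After 5 (craft helmet): clay=3 helmet=8 mithril=2 sulfur=1
After 6 (consume 5 helmet): clay=3 helmet=3 mithril=2 sulfur=1
After 7 (gather 1 sulfur): clay=3 helmet=3 mithril=2 sulfur=2

Answer: clay=3 helmet=3 mithril=2 sulfur=2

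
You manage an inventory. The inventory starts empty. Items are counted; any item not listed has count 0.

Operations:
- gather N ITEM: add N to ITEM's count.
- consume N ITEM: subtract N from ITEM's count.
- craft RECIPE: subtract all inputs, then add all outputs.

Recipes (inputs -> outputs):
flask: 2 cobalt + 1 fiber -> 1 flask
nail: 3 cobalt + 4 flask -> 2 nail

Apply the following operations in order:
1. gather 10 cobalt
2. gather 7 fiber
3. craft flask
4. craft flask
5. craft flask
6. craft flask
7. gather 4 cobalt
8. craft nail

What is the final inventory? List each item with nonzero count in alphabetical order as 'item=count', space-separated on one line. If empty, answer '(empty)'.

After 1 (gather 10 cobalt): cobalt=10
After 2 (gather 7 fiber): cobalt=10 fiber=7
After 3 (craft flask): cobalt=8 fiber=6 flask=1
After 4 (craft flask): cobalt=6 fiber=5 flask=2
After 5 (craft flask): cobalt=4 fiber=4 flask=3
After 6 (craft flask): cobalt=2 fiber=3 flask=4
After 7 (gather 4 cobalt): cobalt=6 fiber=3 flask=4
After 8 (craft nail): cobalt=3 fiber=3 nail=2

Answer: cobalt=3 fiber=3 nail=2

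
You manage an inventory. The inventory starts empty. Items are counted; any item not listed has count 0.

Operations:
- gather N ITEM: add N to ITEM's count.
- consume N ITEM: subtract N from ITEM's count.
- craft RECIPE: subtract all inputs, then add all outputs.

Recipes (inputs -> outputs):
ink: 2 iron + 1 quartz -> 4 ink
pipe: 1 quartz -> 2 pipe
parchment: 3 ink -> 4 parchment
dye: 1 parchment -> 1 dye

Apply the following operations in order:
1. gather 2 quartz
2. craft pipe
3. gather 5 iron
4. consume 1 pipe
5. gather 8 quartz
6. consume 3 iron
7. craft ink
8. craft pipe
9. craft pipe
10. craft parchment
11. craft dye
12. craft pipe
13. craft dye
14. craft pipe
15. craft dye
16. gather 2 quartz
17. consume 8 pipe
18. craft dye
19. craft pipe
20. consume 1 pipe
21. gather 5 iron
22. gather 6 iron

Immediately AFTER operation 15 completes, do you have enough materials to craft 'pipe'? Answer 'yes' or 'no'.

Answer: yes

Derivation:
After 1 (gather 2 quartz): quartz=2
After 2 (craft pipe): pipe=2 quartz=1
After 3 (gather 5 iron): iron=5 pipe=2 quartz=1
After 4 (consume 1 pipe): iron=5 pipe=1 quartz=1
After 5 (gather 8 quartz): iron=5 pipe=1 quartz=9
After 6 (consume 3 iron): iron=2 pipe=1 quartz=9
After 7 (craft ink): ink=4 pipe=1 quartz=8
After 8 (craft pipe): ink=4 pipe=3 quartz=7
After 9 (craft pipe): ink=4 pipe=5 quartz=6
After 10 (craft parchment): ink=1 parchment=4 pipe=5 quartz=6
After 11 (craft dye): dye=1 ink=1 parchment=3 pipe=5 quartz=6
After 12 (craft pipe): dye=1 ink=1 parchment=3 pipe=7 quartz=5
After 13 (craft dye): dye=2 ink=1 parchment=2 pipe=7 quartz=5
After 14 (craft pipe): dye=2 ink=1 parchment=2 pipe=9 quartz=4
After 15 (craft dye): dye=3 ink=1 parchment=1 pipe=9 quartz=4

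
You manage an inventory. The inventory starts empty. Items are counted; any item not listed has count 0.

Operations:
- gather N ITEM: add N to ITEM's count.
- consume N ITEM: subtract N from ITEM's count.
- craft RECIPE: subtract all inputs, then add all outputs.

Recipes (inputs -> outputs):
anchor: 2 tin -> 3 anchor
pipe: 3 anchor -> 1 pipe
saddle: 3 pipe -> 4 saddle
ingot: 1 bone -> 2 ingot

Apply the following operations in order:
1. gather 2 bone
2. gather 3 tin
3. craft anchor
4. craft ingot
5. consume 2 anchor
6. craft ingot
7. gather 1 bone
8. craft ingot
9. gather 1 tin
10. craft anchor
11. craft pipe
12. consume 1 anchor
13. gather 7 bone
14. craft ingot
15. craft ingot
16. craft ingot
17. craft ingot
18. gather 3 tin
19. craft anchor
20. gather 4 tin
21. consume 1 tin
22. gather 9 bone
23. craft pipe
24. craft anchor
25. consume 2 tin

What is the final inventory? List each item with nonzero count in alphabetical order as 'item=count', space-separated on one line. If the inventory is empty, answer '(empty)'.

After 1 (gather 2 bone): bone=2
After 2 (gather 3 tin): bone=2 tin=3
After 3 (craft anchor): anchor=3 bone=2 tin=1
After 4 (craft ingot): anchor=3 bone=1 ingot=2 tin=1
After 5 (consume 2 anchor): anchor=1 bone=1 ingot=2 tin=1
After 6 (craft ingot): anchor=1 ingot=4 tin=1
After 7 (gather 1 bone): anchor=1 bone=1 ingot=4 tin=1
After 8 (craft ingot): anchor=1 ingot=6 tin=1
After 9 (gather 1 tin): anchor=1 ingot=6 tin=2
After 10 (craft anchor): anchor=4 ingot=6
After 11 (craft pipe): anchor=1 ingot=6 pipe=1
After 12 (consume 1 anchor): ingot=6 pipe=1
After 13 (gather 7 bone): bone=7 ingot=6 pipe=1
After 14 (craft ingot): bone=6 ingot=8 pipe=1
After 15 (craft ingot): bone=5 ingot=10 pipe=1
After 16 (craft ingot): bone=4 ingot=12 pipe=1
After 17 (craft ingot): bone=3 ingot=14 pipe=1
After 18 (gather 3 tin): bone=3 ingot=14 pipe=1 tin=3
After 19 (craft anchor): anchor=3 bone=3 ingot=14 pipe=1 tin=1
After 20 (gather 4 tin): anchor=3 bone=3 ingot=14 pipe=1 tin=5
After 21 (consume 1 tin): anchor=3 bone=3 ingot=14 pipe=1 tin=4
After 22 (gather 9 bone): anchor=3 bone=12 ingot=14 pipe=1 tin=4
After 23 (craft pipe): bone=12 ingot=14 pipe=2 tin=4
After 24 (craft anchor): anchor=3 bone=12 ingot=14 pipe=2 tin=2
After 25 (consume 2 tin): anchor=3 bone=12 ingot=14 pipe=2

Answer: anchor=3 bone=12 ingot=14 pipe=2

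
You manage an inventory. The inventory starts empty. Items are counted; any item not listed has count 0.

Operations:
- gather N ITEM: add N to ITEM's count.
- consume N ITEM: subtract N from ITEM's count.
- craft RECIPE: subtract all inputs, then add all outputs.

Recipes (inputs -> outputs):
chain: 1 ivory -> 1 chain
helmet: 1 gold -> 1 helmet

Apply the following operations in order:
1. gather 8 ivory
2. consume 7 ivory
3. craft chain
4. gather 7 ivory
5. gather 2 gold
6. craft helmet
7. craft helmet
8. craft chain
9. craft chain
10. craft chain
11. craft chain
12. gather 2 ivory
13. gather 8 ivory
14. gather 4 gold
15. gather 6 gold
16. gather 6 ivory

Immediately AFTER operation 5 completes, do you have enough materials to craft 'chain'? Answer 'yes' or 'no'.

Answer: yes

Derivation:
After 1 (gather 8 ivory): ivory=8
After 2 (consume 7 ivory): ivory=1
After 3 (craft chain): chain=1
After 4 (gather 7 ivory): chain=1 ivory=7
After 5 (gather 2 gold): chain=1 gold=2 ivory=7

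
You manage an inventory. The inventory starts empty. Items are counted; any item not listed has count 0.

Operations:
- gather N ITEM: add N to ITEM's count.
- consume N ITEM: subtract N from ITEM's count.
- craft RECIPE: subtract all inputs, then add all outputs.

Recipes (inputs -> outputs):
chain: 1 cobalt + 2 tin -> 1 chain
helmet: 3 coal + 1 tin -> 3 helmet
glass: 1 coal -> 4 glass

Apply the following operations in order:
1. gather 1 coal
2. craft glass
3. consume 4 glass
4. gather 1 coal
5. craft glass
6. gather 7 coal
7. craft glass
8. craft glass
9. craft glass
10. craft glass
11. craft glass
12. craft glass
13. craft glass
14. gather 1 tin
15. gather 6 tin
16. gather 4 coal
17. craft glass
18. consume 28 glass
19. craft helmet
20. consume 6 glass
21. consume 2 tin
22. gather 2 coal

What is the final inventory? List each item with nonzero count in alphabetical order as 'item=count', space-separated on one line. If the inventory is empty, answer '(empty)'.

After 1 (gather 1 coal): coal=1
After 2 (craft glass): glass=4
After 3 (consume 4 glass): (empty)
After 4 (gather 1 coal): coal=1
After 5 (craft glass): glass=4
After 6 (gather 7 coal): coal=7 glass=4
After 7 (craft glass): coal=6 glass=8
After 8 (craft glass): coal=5 glass=12
After 9 (craft glass): coal=4 glass=16
After 10 (craft glass): coal=3 glass=20
After 11 (craft glass): coal=2 glass=24
After 12 (craft glass): coal=1 glass=28
After 13 (craft glass): glass=32
After 14 (gather 1 tin): glass=32 tin=1
After 15 (gather 6 tin): glass=32 tin=7
After 16 (gather 4 coal): coal=4 glass=32 tin=7
After 17 (craft glass): coal=3 glass=36 tin=7
After 18 (consume 28 glass): coal=3 glass=8 tin=7
After 19 (craft helmet): glass=8 helmet=3 tin=6
After 20 (consume 6 glass): glass=2 helmet=3 tin=6
After 21 (consume 2 tin): glass=2 helmet=3 tin=4
After 22 (gather 2 coal): coal=2 glass=2 helmet=3 tin=4

Answer: coal=2 glass=2 helmet=3 tin=4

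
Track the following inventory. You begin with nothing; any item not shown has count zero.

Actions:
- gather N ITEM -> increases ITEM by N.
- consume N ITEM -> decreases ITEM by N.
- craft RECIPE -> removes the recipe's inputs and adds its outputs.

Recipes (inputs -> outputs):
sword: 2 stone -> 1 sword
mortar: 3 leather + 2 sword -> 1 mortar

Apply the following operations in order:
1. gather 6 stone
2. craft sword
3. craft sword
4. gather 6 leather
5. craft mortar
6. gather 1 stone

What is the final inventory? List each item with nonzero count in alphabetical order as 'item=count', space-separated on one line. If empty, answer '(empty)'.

Answer: leather=3 mortar=1 stone=3

Derivation:
After 1 (gather 6 stone): stone=6
After 2 (craft sword): stone=4 sword=1
After 3 (craft sword): stone=2 sword=2
After 4 (gather 6 leather): leather=6 stone=2 sword=2
After 5 (craft mortar): leather=3 mortar=1 stone=2
After 6 (gather 1 stone): leather=3 mortar=1 stone=3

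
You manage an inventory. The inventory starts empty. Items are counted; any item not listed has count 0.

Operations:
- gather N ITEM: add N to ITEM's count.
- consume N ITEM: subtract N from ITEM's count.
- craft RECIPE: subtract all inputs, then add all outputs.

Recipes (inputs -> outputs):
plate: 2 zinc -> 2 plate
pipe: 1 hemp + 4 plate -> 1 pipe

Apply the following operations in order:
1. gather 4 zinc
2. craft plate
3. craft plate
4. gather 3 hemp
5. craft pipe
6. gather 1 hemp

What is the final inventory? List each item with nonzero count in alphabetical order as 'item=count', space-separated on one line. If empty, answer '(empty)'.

Answer: hemp=3 pipe=1

Derivation:
After 1 (gather 4 zinc): zinc=4
After 2 (craft plate): plate=2 zinc=2
After 3 (craft plate): plate=4
After 4 (gather 3 hemp): hemp=3 plate=4
After 5 (craft pipe): hemp=2 pipe=1
After 6 (gather 1 hemp): hemp=3 pipe=1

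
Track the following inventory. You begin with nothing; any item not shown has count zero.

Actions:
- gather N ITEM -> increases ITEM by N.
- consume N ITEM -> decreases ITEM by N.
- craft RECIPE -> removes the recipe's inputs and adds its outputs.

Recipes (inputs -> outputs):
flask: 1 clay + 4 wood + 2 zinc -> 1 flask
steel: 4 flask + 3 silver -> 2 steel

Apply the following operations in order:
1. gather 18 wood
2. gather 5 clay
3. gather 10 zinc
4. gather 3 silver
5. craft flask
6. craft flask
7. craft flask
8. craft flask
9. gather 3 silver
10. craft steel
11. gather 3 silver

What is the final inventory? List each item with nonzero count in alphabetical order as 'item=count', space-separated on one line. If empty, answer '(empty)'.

After 1 (gather 18 wood): wood=18
After 2 (gather 5 clay): clay=5 wood=18
After 3 (gather 10 zinc): clay=5 wood=18 zinc=10
After 4 (gather 3 silver): clay=5 silver=3 wood=18 zinc=10
After 5 (craft flask): clay=4 flask=1 silver=3 wood=14 zinc=8
After 6 (craft flask): clay=3 flask=2 silver=3 wood=10 zinc=6
After 7 (craft flask): clay=2 flask=3 silver=3 wood=6 zinc=4
After 8 (craft flask): clay=1 flask=4 silver=3 wood=2 zinc=2
After 9 (gather 3 silver): clay=1 flask=4 silver=6 wood=2 zinc=2
After 10 (craft steel): clay=1 silver=3 steel=2 wood=2 zinc=2
After 11 (gather 3 silver): clay=1 silver=6 steel=2 wood=2 zinc=2

Answer: clay=1 silver=6 steel=2 wood=2 zinc=2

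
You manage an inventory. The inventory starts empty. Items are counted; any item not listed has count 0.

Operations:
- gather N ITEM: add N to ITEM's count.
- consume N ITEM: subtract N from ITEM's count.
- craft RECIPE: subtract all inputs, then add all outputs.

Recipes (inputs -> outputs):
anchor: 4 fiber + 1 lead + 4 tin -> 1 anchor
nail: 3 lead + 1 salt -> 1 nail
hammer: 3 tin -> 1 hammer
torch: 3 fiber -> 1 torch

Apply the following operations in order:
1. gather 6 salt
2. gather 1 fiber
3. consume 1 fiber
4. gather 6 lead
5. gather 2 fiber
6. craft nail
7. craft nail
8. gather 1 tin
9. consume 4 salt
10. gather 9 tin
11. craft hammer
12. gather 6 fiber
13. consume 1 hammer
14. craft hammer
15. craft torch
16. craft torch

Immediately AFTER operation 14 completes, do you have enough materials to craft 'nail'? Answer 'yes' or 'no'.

Answer: no

Derivation:
After 1 (gather 6 salt): salt=6
After 2 (gather 1 fiber): fiber=1 salt=6
After 3 (consume 1 fiber): salt=6
After 4 (gather 6 lead): lead=6 salt=6
After 5 (gather 2 fiber): fiber=2 lead=6 salt=6
After 6 (craft nail): fiber=2 lead=3 nail=1 salt=5
After 7 (craft nail): fiber=2 nail=2 salt=4
After 8 (gather 1 tin): fiber=2 nail=2 salt=4 tin=1
After 9 (consume 4 salt): fiber=2 nail=2 tin=1
After 10 (gather 9 tin): fiber=2 nail=2 tin=10
After 11 (craft hammer): fiber=2 hammer=1 nail=2 tin=7
After 12 (gather 6 fiber): fiber=8 hammer=1 nail=2 tin=7
After 13 (consume 1 hammer): fiber=8 nail=2 tin=7
After 14 (craft hammer): fiber=8 hammer=1 nail=2 tin=4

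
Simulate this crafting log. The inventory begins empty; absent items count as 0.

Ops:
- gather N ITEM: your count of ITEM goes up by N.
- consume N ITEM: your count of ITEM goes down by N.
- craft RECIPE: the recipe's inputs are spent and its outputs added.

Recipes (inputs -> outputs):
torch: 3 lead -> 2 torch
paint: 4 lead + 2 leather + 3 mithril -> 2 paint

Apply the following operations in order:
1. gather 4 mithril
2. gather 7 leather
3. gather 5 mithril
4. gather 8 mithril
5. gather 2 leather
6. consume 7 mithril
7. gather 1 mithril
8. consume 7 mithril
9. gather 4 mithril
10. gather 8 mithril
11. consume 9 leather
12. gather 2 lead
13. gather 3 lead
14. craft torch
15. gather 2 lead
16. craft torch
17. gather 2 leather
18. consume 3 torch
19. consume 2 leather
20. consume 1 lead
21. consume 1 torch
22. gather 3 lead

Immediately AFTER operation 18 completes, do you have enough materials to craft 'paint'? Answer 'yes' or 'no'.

After 1 (gather 4 mithril): mithril=4
After 2 (gather 7 leather): leather=7 mithril=4
After 3 (gather 5 mithril): leather=7 mithril=9
After 4 (gather 8 mithril): leather=7 mithril=17
After 5 (gather 2 leather): leather=9 mithril=17
After 6 (consume 7 mithril): leather=9 mithril=10
After 7 (gather 1 mithril): leather=9 mithril=11
After 8 (consume 7 mithril): leather=9 mithril=4
After 9 (gather 4 mithril): leather=9 mithril=8
After 10 (gather 8 mithril): leather=9 mithril=16
After 11 (consume 9 leather): mithril=16
After 12 (gather 2 lead): lead=2 mithril=16
After 13 (gather 3 lead): lead=5 mithril=16
After 14 (craft torch): lead=2 mithril=16 torch=2
After 15 (gather 2 lead): lead=4 mithril=16 torch=2
After 16 (craft torch): lead=1 mithril=16 torch=4
After 17 (gather 2 leather): lead=1 leather=2 mithril=16 torch=4
After 18 (consume 3 torch): lead=1 leather=2 mithril=16 torch=1

Answer: no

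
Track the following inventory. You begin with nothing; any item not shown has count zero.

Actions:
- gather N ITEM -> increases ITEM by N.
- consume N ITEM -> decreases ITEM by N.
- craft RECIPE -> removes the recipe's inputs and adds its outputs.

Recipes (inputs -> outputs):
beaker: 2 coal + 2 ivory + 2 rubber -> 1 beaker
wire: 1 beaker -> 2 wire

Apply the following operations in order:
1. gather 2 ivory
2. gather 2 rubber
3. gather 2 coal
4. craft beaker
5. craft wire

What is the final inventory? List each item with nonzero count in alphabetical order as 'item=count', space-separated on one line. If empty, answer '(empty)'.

After 1 (gather 2 ivory): ivory=2
After 2 (gather 2 rubber): ivory=2 rubber=2
After 3 (gather 2 coal): coal=2 ivory=2 rubber=2
After 4 (craft beaker): beaker=1
After 5 (craft wire): wire=2

Answer: wire=2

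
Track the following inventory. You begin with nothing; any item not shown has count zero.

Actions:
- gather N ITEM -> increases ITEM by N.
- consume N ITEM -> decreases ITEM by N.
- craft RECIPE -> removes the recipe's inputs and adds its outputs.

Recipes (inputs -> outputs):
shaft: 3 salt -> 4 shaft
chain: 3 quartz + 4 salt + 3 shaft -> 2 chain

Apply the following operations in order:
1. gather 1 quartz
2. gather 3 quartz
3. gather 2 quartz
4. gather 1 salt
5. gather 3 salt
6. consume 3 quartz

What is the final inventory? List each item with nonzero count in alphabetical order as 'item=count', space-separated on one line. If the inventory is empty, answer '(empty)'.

Answer: quartz=3 salt=4

Derivation:
After 1 (gather 1 quartz): quartz=1
After 2 (gather 3 quartz): quartz=4
After 3 (gather 2 quartz): quartz=6
After 4 (gather 1 salt): quartz=6 salt=1
After 5 (gather 3 salt): quartz=6 salt=4
After 6 (consume 3 quartz): quartz=3 salt=4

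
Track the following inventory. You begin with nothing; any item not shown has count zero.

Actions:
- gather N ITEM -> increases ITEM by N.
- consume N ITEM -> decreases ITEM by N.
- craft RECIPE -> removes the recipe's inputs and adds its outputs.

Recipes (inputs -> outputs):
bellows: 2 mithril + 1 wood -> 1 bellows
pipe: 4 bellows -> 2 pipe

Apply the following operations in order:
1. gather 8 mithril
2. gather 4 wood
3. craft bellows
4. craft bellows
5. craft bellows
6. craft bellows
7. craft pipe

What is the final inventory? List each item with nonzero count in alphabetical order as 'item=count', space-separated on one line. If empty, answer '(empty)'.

After 1 (gather 8 mithril): mithril=8
After 2 (gather 4 wood): mithril=8 wood=4
After 3 (craft bellows): bellows=1 mithril=6 wood=3
After 4 (craft bellows): bellows=2 mithril=4 wood=2
After 5 (craft bellows): bellows=3 mithril=2 wood=1
After 6 (craft bellows): bellows=4
After 7 (craft pipe): pipe=2

Answer: pipe=2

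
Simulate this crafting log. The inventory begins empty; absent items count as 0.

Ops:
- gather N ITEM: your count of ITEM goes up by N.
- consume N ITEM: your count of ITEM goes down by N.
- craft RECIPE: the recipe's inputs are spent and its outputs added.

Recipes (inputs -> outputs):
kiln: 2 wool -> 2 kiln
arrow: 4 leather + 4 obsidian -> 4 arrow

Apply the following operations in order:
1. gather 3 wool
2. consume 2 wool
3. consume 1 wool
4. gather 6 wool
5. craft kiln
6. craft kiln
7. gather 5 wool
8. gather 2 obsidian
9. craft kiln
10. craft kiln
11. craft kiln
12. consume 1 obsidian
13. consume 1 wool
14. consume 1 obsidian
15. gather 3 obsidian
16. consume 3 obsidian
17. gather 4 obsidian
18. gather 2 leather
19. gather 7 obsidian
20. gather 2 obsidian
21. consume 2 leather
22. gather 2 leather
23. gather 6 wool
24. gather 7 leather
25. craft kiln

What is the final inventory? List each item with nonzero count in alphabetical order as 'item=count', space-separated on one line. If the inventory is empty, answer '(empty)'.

Answer: kiln=12 leather=9 obsidian=13 wool=4

Derivation:
After 1 (gather 3 wool): wool=3
After 2 (consume 2 wool): wool=1
After 3 (consume 1 wool): (empty)
After 4 (gather 6 wool): wool=6
After 5 (craft kiln): kiln=2 wool=4
After 6 (craft kiln): kiln=4 wool=2
After 7 (gather 5 wool): kiln=4 wool=7
After 8 (gather 2 obsidian): kiln=4 obsidian=2 wool=7
After 9 (craft kiln): kiln=6 obsidian=2 wool=5
After 10 (craft kiln): kiln=8 obsidian=2 wool=3
After 11 (craft kiln): kiln=10 obsidian=2 wool=1
After 12 (consume 1 obsidian): kiln=10 obsidian=1 wool=1
After 13 (consume 1 wool): kiln=10 obsidian=1
After 14 (consume 1 obsidian): kiln=10
After 15 (gather 3 obsidian): kiln=10 obsidian=3
After 16 (consume 3 obsidian): kiln=10
After 17 (gather 4 obsidian): kiln=10 obsidian=4
After 18 (gather 2 leather): kiln=10 leather=2 obsidian=4
After 19 (gather 7 obsidian): kiln=10 leather=2 obsidian=11
After 20 (gather 2 obsidian): kiln=10 leather=2 obsidian=13
After 21 (consume 2 leather): kiln=10 obsidian=13
After 22 (gather 2 leather): kiln=10 leather=2 obsidian=13
After 23 (gather 6 wool): kiln=10 leather=2 obsidian=13 wool=6
After 24 (gather 7 leather): kiln=10 leather=9 obsidian=13 wool=6
After 25 (craft kiln): kiln=12 leather=9 obsidian=13 wool=4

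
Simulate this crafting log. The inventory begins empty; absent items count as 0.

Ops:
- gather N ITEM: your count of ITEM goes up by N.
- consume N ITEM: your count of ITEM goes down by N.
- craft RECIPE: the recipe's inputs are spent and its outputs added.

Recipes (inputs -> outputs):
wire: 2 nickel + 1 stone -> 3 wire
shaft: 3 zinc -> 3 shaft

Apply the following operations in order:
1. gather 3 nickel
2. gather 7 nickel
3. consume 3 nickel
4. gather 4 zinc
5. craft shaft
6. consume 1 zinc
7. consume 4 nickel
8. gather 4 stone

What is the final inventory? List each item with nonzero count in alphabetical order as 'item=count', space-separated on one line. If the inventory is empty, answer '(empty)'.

Answer: nickel=3 shaft=3 stone=4

Derivation:
After 1 (gather 3 nickel): nickel=3
After 2 (gather 7 nickel): nickel=10
After 3 (consume 3 nickel): nickel=7
After 4 (gather 4 zinc): nickel=7 zinc=4
After 5 (craft shaft): nickel=7 shaft=3 zinc=1
After 6 (consume 1 zinc): nickel=7 shaft=3
After 7 (consume 4 nickel): nickel=3 shaft=3
After 8 (gather 4 stone): nickel=3 shaft=3 stone=4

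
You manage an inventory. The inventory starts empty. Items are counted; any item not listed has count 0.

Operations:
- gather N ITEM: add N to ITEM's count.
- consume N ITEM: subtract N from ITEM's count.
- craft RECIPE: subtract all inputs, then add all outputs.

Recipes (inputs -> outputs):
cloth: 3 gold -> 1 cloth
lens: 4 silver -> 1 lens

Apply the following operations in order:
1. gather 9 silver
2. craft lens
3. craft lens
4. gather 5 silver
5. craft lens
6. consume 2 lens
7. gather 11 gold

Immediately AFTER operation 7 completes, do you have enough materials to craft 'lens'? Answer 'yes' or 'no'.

Answer: no

Derivation:
After 1 (gather 9 silver): silver=9
After 2 (craft lens): lens=1 silver=5
After 3 (craft lens): lens=2 silver=1
After 4 (gather 5 silver): lens=2 silver=6
After 5 (craft lens): lens=3 silver=2
After 6 (consume 2 lens): lens=1 silver=2
After 7 (gather 11 gold): gold=11 lens=1 silver=2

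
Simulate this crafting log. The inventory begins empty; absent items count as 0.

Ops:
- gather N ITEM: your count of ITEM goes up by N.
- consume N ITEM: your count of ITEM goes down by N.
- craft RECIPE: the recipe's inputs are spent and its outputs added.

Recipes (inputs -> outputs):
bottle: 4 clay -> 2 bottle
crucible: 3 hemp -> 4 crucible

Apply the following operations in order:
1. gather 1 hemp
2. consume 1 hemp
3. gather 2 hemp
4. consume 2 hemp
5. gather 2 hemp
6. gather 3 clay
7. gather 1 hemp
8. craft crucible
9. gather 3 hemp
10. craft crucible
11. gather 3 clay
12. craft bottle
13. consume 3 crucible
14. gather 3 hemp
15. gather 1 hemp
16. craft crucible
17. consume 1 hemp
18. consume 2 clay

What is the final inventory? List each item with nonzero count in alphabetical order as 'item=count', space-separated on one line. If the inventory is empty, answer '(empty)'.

After 1 (gather 1 hemp): hemp=1
After 2 (consume 1 hemp): (empty)
After 3 (gather 2 hemp): hemp=2
After 4 (consume 2 hemp): (empty)
After 5 (gather 2 hemp): hemp=2
After 6 (gather 3 clay): clay=3 hemp=2
After 7 (gather 1 hemp): clay=3 hemp=3
After 8 (craft crucible): clay=3 crucible=4
After 9 (gather 3 hemp): clay=3 crucible=4 hemp=3
After 10 (craft crucible): clay=3 crucible=8
After 11 (gather 3 clay): clay=6 crucible=8
After 12 (craft bottle): bottle=2 clay=2 crucible=8
After 13 (consume 3 crucible): bottle=2 clay=2 crucible=5
After 14 (gather 3 hemp): bottle=2 clay=2 crucible=5 hemp=3
After 15 (gather 1 hemp): bottle=2 clay=2 crucible=5 hemp=4
After 16 (craft crucible): bottle=2 clay=2 crucible=9 hemp=1
After 17 (consume 1 hemp): bottle=2 clay=2 crucible=9
After 18 (consume 2 clay): bottle=2 crucible=9

Answer: bottle=2 crucible=9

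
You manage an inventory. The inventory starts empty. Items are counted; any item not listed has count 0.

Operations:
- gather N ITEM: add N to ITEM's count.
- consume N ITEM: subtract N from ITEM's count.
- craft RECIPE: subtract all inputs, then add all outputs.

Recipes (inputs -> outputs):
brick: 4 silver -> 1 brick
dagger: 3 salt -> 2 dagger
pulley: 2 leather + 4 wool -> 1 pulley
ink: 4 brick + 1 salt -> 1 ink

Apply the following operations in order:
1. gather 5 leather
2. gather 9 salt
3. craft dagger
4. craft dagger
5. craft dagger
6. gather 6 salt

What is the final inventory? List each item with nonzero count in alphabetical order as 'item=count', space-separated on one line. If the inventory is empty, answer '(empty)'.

After 1 (gather 5 leather): leather=5
After 2 (gather 9 salt): leather=5 salt=9
After 3 (craft dagger): dagger=2 leather=5 salt=6
After 4 (craft dagger): dagger=4 leather=5 salt=3
After 5 (craft dagger): dagger=6 leather=5
After 6 (gather 6 salt): dagger=6 leather=5 salt=6

Answer: dagger=6 leather=5 salt=6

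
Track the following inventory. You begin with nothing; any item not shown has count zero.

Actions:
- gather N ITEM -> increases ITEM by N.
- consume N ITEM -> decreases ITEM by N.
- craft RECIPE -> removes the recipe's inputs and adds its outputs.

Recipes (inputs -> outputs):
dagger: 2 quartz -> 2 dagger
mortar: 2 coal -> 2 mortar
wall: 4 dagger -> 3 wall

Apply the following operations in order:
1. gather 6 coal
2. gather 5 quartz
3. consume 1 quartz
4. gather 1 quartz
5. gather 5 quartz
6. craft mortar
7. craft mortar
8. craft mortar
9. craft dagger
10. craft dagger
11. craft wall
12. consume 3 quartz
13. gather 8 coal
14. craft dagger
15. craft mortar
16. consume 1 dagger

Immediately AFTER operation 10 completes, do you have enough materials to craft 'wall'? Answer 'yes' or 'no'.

After 1 (gather 6 coal): coal=6
After 2 (gather 5 quartz): coal=6 quartz=5
After 3 (consume 1 quartz): coal=6 quartz=4
After 4 (gather 1 quartz): coal=6 quartz=5
After 5 (gather 5 quartz): coal=6 quartz=10
After 6 (craft mortar): coal=4 mortar=2 quartz=10
After 7 (craft mortar): coal=2 mortar=4 quartz=10
After 8 (craft mortar): mortar=6 quartz=10
After 9 (craft dagger): dagger=2 mortar=6 quartz=8
After 10 (craft dagger): dagger=4 mortar=6 quartz=6

Answer: yes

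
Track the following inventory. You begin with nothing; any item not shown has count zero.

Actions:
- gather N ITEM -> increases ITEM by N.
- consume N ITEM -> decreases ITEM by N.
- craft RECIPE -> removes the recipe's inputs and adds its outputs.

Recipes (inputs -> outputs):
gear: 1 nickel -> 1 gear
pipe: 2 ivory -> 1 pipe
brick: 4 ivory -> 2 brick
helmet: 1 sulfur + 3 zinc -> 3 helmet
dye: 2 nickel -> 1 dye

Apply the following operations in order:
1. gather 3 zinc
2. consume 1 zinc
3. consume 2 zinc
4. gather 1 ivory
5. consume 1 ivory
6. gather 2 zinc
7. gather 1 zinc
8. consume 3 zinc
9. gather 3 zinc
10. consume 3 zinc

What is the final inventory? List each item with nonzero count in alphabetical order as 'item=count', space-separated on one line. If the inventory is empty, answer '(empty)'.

Answer: (empty)

Derivation:
After 1 (gather 3 zinc): zinc=3
After 2 (consume 1 zinc): zinc=2
After 3 (consume 2 zinc): (empty)
After 4 (gather 1 ivory): ivory=1
After 5 (consume 1 ivory): (empty)
After 6 (gather 2 zinc): zinc=2
After 7 (gather 1 zinc): zinc=3
After 8 (consume 3 zinc): (empty)
After 9 (gather 3 zinc): zinc=3
After 10 (consume 3 zinc): (empty)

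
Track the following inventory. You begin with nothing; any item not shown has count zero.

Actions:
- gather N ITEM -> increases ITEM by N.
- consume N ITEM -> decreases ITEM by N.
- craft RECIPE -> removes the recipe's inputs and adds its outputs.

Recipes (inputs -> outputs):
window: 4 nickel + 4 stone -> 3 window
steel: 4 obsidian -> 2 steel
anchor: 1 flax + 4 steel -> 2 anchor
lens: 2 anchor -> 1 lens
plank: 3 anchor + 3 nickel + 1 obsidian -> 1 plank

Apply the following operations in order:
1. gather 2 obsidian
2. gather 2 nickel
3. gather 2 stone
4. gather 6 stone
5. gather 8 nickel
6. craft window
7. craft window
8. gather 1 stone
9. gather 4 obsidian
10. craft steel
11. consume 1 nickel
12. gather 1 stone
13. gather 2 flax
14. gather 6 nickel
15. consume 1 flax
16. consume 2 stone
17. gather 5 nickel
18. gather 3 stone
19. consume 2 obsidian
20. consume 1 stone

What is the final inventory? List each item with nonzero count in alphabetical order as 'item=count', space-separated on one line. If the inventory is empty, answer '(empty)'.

After 1 (gather 2 obsidian): obsidian=2
After 2 (gather 2 nickel): nickel=2 obsidian=2
After 3 (gather 2 stone): nickel=2 obsidian=2 stone=2
After 4 (gather 6 stone): nickel=2 obsidian=2 stone=8
After 5 (gather 8 nickel): nickel=10 obsidian=2 stone=8
After 6 (craft window): nickel=6 obsidian=2 stone=4 window=3
After 7 (craft window): nickel=2 obsidian=2 window=6
After 8 (gather 1 stone): nickel=2 obsidian=2 stone=1 window=6
After 9 (gather 4 obsidian): nickel=2 obsidian=6 stone=1 window=6
After 10 (craft steel): nickel=2 obsidian=2 steel=2 stone=1 window=6
After 11 (consume 1 nickel): nickel=1 obsidian=2 steel=2 stone=1 window=6
After 12 (gather 1 stone): nickel=1 obsidian=2 steel=2 stone=2 window=6
After 13 (gather 2 flax): flax=2 nickel=1 obsidian=2 steel=2 stone=2 window=6
After 14 (gather 6 nickel): flax=2 nickel=7 obsidian=2 steel=2 stone=2 window=6
After 15 (consume 1 flax): flax=1 nickel=7 obsidian=2 steel=2 stone=2 window=6
After 16 (consume 2 stone): flax=1 nickel=7 obsidian=2 steel=2 window=6
After 17 (gather 5 nickel): flax=1 nickel=12 obsidian=2 steel=2 window=6
After 18 (gather 3 stone): flax=1 nickel=12 obsidian=2 steel=2 stone=3 window=6
After 19 (consume 2 obsidian): flax=1 nickel=12 steel=2 stone=3 window=6
After 20 (consume 1 stone): flax=1 nickel=12 steel=2 stone=2 window=6

Answer: flax=1 nickel=12 steel=2 stone=2 window=6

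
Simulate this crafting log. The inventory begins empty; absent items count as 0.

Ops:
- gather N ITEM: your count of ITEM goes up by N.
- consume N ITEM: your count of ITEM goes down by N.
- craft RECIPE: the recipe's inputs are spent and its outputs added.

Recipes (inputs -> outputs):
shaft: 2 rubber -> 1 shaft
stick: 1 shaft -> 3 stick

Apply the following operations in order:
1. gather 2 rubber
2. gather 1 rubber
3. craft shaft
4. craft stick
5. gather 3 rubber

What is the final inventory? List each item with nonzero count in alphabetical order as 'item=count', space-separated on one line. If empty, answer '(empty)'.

Answer: rubber=4 stick=3

Derivation:
After 1 (gather 2 rubber): rubber=2
After 2 (gather 1 rubber): rubber=3
After 3 (craft shaft): rubber=1 shaft=1
After 4 (craft stick): rubber=1 stick=3
After 5 (gather 3 rubber): rubber=4 stick=3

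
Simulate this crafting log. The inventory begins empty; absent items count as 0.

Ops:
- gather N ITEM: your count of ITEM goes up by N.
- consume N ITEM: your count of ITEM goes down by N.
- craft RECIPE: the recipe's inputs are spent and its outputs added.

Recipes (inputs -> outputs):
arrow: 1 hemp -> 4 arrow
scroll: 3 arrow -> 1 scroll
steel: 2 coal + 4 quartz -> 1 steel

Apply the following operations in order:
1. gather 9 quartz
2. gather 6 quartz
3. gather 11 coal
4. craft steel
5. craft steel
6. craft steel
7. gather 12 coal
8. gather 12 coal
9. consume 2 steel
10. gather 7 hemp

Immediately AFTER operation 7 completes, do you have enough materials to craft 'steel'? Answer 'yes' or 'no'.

After 1 (gather 9 quartz): quartz=9
After 2 (gather 6 quartz): quartz=15
After 3 (gather 11 coal): coal=11 quartz=15
After 4 (craft steel): coal=9 quartz=11 steel=1
After 5 (craft steel): coal=7 quartz=7 steel=2
After 6 (craft steel): coal=5 quartz=3 steel=3
After 7 (gather 12 coal): coal=17 quartz=3 steel=3

Answer: no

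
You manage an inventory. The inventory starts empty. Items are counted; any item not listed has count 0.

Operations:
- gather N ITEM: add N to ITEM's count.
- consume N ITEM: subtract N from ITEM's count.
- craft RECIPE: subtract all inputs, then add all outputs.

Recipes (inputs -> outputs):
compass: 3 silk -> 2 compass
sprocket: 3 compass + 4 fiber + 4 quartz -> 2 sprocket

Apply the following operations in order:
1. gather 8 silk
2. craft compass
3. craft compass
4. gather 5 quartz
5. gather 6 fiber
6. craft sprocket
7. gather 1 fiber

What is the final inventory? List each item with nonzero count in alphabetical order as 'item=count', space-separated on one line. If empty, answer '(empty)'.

Answer: compass=1 fiber=3 quartz=1 silk=2 sprocket=2

Derivation:
After 1 (gather 8 silk): silk=8
After 2 (craft compass): compass=2 silk=5
After 3 (craft compass): compass=4 silk=2
After 4 (gather 5 quartz): compass=4 quartz=5 silk=2
After 5 (gather 6 fiber): compass=4 fiber=6 quartz=5 silk=2
After 6 (craft sprocket): compass=1 fiber=2 quartz=1 silk=2 sprocket=2
After 7 (gather 1 fiber): compass=1 fiber=3 quartz=1 silk=2 sprocket=2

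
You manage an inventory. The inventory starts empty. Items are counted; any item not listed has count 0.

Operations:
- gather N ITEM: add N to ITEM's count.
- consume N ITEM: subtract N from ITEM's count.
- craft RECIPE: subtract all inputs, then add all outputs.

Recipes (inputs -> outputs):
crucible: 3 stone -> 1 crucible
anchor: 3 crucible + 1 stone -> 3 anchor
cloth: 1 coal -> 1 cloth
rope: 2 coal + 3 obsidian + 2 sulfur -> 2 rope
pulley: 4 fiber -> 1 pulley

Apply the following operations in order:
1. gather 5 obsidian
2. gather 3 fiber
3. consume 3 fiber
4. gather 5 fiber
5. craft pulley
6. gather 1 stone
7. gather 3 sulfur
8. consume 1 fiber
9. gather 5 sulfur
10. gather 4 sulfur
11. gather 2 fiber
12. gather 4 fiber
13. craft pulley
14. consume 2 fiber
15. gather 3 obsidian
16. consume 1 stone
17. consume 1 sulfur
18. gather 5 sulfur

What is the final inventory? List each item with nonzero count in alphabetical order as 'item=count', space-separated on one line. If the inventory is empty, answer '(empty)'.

Answer: obsidian=8 pulley=2 sulfur=16

Derivation:
After 1 (gather 5 obsidian): obsidian=5
After 2 (gather 3 fiber): fiber=3 obsidian=5
After 3 (consume 3 fiber): obsidian=5
After 4 (gather 5 fiber): fiber=5 obsidian=5
After 5 (craft pulley): fiber=1 obsidian=5 pulley=1
After 6 (gather 1 stone): fiber=1 obsidian=5 pulley=1 stone=1
After 7 (gather 3 sulfur): fiber=1 obsidian=5 pulley=1 stone=1 sulfur=3
After 8 (consume 1 fiber): obsidian=5 pulley=1 stone=1 sulfur=3
After 9 (gather 5 sulfur): obsidian=5 pulley=1 stone=1 sulfur=8
After 10 (gather 4 sulfur): obsidian=5 pulley=1 stone=1 sulfur=12
After 11 (gather 2 fiber): fiber=2 obsidian=5 pulley=1 stone=1 sulfur=12
After 12 (gather 4 fiber): fiber=6 obsidian=5 pulley=1 stone=1 sulfur=12
After 13 (craft pulley): fiber=2 obsidian=5 pulley=2 stone=1 sulfur=12
After 14 (consume 2 fiber): obsidian=5 pulley=2 stone=1 sulfur=12
After 15 (gather 3 obsidian): obsidian=8 pulley=2 stone=1 sulfur=12
After 16 (consume 1 stone): obsidian=8 pulley=2 sulfur=12
After 17 (consume 1 sulfur): obsidian=8 pulley=2 sulfur=11
After 18 (gather 5 sulfur): obsidian=8 pulley=2 sulfur=16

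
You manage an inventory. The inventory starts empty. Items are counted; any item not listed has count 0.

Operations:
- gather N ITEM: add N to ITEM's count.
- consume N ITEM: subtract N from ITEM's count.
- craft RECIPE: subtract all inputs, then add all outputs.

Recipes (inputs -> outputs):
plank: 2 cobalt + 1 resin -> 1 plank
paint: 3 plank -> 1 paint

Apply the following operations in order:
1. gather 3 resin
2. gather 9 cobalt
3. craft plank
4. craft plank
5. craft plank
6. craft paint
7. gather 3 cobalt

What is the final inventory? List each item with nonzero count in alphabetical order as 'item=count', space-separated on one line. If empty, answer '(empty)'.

After 1 (gather 3 resin): resin=3
After 2 (gather 9 cobalt): cobalt=9 resin=3
After 3 (craft plank): cobalt=7 plank=1 resin=2
After 4 (craft plank): cobalt=5 plank=2 resin=1
After 5 (craft plank): cobalt=3 plank=3
After 6 (craft paint): cobalt=3 paint=1
After 7 (gather 3 cobalt): cobalt=6 paint=1

Answer: cobalt=6 paint=1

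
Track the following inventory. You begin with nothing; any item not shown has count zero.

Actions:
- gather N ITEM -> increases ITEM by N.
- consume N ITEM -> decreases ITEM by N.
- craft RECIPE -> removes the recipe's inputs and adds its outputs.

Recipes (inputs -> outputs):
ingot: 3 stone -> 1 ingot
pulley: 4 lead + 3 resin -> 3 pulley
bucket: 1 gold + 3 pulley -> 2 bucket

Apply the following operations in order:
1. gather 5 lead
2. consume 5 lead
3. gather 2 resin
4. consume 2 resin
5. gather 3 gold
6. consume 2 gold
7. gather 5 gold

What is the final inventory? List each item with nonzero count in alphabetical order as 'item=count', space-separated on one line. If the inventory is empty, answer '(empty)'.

After 1 (gather 5 lead): lead=5
After 2 (consume 5 lead): (empty)
After 3 (gather 2 resin): resin=2
After 4 (consume 2 resin): (empty)
After 5 (gather 3 gold): gold=3
After 6 (consume 2 gold): gold=1
After 7 (gather 5 gold): gold=6

Answer: gold=6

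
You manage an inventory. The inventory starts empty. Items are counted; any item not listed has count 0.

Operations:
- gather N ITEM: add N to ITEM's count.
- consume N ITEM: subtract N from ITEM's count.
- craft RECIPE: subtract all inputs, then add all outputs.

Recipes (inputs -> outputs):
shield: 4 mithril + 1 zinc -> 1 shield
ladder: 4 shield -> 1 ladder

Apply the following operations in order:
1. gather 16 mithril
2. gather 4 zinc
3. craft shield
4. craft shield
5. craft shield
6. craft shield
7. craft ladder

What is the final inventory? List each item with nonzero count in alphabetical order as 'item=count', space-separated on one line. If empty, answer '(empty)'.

Answer: ladder=1

Derivation:
After 1 (gather 16 mithril): mithril=16
After 2 (gather 4 zinc): mithril=16 zinc=4
After 3 (craft shield): mithril=12 shield=1 zinc=3
After 4 (craft shield): mithril=8 shield=2 zinc=2
After 5 (craft shield): mithril=4 shield=3 zinc=1
After 6 (craft shield): shield=4
After 7 (craft ladder): ladder=1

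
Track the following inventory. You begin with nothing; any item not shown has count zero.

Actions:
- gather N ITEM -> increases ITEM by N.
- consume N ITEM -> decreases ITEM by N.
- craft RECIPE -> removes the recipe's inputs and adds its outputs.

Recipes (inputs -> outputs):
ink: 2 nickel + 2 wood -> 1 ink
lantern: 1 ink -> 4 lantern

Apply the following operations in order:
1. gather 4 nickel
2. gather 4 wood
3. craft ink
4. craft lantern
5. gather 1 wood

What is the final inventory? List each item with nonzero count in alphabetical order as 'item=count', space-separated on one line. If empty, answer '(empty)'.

After 1 (gather 4 nickel): nickel=4
After 2 (gather 4 wood): nickel=4 wood=4
After 3 (craft ink): ink=1 nickel=2 wood=2
After 4 (craft lantern): lantern=4 nickel=2 wood=2
After 5 (gather 1 wood): lantern=4 nickel=2 wood=3

Answer: lantern=4 nickel=2 wood=3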